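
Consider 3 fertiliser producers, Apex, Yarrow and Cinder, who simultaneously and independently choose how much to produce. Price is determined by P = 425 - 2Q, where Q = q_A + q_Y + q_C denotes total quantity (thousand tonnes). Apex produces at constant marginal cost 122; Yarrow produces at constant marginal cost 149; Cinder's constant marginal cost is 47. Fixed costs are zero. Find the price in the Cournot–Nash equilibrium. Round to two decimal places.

Apex's profit: π_A = (425 - 2Q)q_A - (122q_A). Setting ∂π_A/∂q_A = 0: 303 - 4q_A - 2(q_Y + q_C) = 0.
Yarrow's profit: π_Y = (425 - 2Q)q_Y - (149q_Y). Setting ∂π_Y/∂q_Y = 0: 276 - 4q_Y - 2(q_A + q_C) = 0.
Cinder's first-order condition: 378 - 4q_C - 2(q_A + q_Y) = 0.
Summing all 3 equations gives 957 − 8Q = 0, hence Q = 957/8.
Back-substituting: q_A = (303 − 957/4)/2 = 255/8, q_Y = (276 − 957/4)/2 = 147/8, q_C = (378 − 957/4)/2 = 555/8.
Total output Q = 957/8, so price P = 425 - 2·(957/8) = 743/4.

185.75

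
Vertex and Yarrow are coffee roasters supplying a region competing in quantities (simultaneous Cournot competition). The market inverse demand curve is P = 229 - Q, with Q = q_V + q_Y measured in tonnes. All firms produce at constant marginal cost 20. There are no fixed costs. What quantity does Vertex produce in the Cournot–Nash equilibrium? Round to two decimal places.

A representative firm's profit is π_i = q_i(229 - Q) - 20q_i.
First-order condition (treating rivals' output as given): 209 - 2q_i - q_j = 0.
With identical firms every q_j equals q_i, so q_j = q_i and 209 = 3q_i, giving q_i = 209/3.

69.67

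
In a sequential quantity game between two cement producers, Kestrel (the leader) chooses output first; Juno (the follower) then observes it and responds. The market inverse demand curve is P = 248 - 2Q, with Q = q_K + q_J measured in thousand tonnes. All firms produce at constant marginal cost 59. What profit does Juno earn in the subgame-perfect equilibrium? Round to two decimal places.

1116.28

Solve by backward induction. Given q_K, the follower Juno maximises π_J = (248 - 2q_K - 2q_J)q_J - 59q_J.
Setting the follower's marginal profit to zero, 189 - 2q_K - 4q_J = 0, i.e. q_J = (189 - 2q_K)/4.
Kestrel substitutes q_J(q_K) into its own profit: π_K = q_K(248 - 2q_K - (189 - 2q_K)/2) - 59q_K = (307/2 - q_K)q_K - 59q_K.
Leader FOC: 189/2 - 2q_K = 0, so q_K = 189/4.
Then q_J = (189 - 2·(189/4))/4 = 189/8.
Price P = 248 - 2·(567/8) = 425/4.
Juno's profit: (425/4 - 59)·(189/8) = 1116.2813.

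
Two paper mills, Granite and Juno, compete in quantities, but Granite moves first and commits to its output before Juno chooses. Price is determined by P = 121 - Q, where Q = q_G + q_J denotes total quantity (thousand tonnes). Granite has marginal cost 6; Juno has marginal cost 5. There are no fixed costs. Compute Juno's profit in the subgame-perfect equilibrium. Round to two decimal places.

870.25

The follower Juno best-responds to any q_G: π_J = (121 - Q)q_J - 5q_J.
∂π_J/∂q_J = 116 - q_G - 2q_J = 0 gives the reaction function q_J = (116 - q_G)/2.
The leader anticipates this reaction. Substituting into P = 121 - Q gives P = 63 - (1/2)q_G, so π_G = (63 - (1/2)q_G)q_G - 6q_G.
The leader's first-order condition 57 - q_G = 0 yields q_G = 57.
Then q_J = (116 - 57)/2 = 59/2.
Price P = 121 - 173/2 = 69/2.
Juno's profit: (69/2 - 5)·(59/2) = 870.2500.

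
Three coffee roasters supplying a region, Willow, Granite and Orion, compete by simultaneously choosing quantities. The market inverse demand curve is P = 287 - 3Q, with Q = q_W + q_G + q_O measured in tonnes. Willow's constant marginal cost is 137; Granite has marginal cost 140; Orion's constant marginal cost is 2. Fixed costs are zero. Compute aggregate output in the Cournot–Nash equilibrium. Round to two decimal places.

48.50

Willow's profit: π_W = (287 - 3Q)q_W - (137q_W). Setting ∂π_W/∂q_W = 0: 150 - 6q_W - 3(q_G + q_O) = 0.
Granite's first-order condition: 147 - 6q_G - 3(q_W + q_O) = 0.
Orion's profit: π_O = (287 - 3Q)q_O - (2q_O). Setting ∂π_O/∂q_O = 0: 285 - 6q_O - 3(q_W + q_G) = 0.
Summing all 3 equations gives 582 − 12Q = 0, hence Q = 97/2.
Back-substituting: q_W = (150 − 291/2)/3 = 3/2, q_G = (147 − 291/2)/3 = 1/2, q_O = (285 − 291/2)/3 = 93/2.
Total output Q = 3/2 + 1/2 + 93/2 = 97/2.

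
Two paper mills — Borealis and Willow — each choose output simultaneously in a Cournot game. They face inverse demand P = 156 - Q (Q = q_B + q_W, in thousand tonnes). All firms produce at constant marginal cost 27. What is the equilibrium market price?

Each firm earns π_i = (156 - Q)q_i - 27q_i.
First-order condition (treating rivals' output as given): 129 - 2q_i - q_j = 0.
With identical firms every q_j equals q_i, so q_j = q_i and 129 = 3q_i, giving q_i = 43.
Total output Q = 86, so price P = 156 - 86 = 70.

70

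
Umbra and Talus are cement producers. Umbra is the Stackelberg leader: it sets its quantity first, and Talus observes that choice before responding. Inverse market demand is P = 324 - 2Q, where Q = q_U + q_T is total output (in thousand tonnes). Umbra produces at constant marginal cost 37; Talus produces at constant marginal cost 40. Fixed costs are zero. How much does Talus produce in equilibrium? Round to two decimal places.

34.75

Solve by backward induction. Given q_U, the follower Talus maximises π_T = (324 - 2q_U - 2q_T)q_T - 40q_T.
∂π_T/∂q_T = 284 - 2q_U - 4q_T = 0 gives the reaction function q_T = (284 - 2q_U)/4.
Umbra substitutes q_T(q_U) into its own profit: π_U = q_U(324 - 2q_U - (284 - 2q_U)/2) - 37q_U = (182 - q_U)q_U - 37q_U.
Leader FOC: 145 - 2q_U = 0, so q_U = 145/2.
Then q_T = (284 - 2·(145/2))/4 = 139/4.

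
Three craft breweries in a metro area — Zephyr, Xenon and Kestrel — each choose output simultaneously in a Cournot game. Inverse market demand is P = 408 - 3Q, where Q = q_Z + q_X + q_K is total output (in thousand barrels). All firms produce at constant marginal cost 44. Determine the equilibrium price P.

A representative firm's profit is π_i = q_i(408 - 3Q) - 44q_i.
First-order condition (treating rivals' output as given): 364 - 6q_i - 3·Σ_{j≠i} q_j = 0.
By symmetry each firm produces the same amount; substituting Σ_{j≠i} q_j = 2q_i yields q_i = 364/12 = 91/3.
Total output Q = 91, so price P = 408 - 3·91 = 135.

135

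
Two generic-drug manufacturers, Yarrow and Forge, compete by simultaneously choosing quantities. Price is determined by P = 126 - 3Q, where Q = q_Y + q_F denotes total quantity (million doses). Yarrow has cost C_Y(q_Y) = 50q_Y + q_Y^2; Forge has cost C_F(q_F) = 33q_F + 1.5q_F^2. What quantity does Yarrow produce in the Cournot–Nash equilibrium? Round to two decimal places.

6.43

Yarrow's profit: π_Y = (126 - 3Q)q_Y - (50q_Y + q_Y²). Setting ∂π_Y/∂q_Y = 0: 76 - 8q_Y - 3(q_F) = 0.
Forge's profit: π_F = (126 - 3Q)q_F - (33q_F + (3/2)q_F²). Setting ∂π_F/∂q_F = 0: 93 - 9q_F - 3(q_Y) = 0.
Best responses: q_Y = (76 - 3q_F)/8, q_F = (93 - 3q_Y)/9.
Substituting one into the other gives q_Y = 45/7 and q_F = 172/21.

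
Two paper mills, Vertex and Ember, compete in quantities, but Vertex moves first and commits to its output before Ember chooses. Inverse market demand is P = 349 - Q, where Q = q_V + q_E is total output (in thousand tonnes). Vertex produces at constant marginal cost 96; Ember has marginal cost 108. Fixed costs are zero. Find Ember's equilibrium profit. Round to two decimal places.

The follower Ember best-responds to any q_V: π_E = (349 - Q)q_E - 108q_E.
Follower FOC: 241 - q_V - 2q_E = 0, so q_E(q_V) = (241 - q_V)/2.
Vertex substitutes q_E(q_V) into its own profit: π_V = q_V(349 - q_V - (241 - q_V)/2) - 96q_V = (457/2 - (1/2)q_V)q_V - 96q_V.
Leader FOC: 265/2 - q_V = 0, so q_V = 265/2.
Then q_E = (241 - 265/2)/2 = 217/4.
Price P = 349 - 747/4 = 649/4.
Ember's profit: (649/4 - 108)·(217/4) = 2943.0625.

2943.06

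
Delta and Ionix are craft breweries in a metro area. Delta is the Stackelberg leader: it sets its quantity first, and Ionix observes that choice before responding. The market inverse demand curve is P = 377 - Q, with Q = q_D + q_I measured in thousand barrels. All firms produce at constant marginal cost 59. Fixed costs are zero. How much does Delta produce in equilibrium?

Solve by backward induction. Given q_D, the follower Ionix maximises π_I = (377 - q_D - q_I)q_I - 59q_I.
∂π_I/∂q_I = 318 - q_D - 2q_I = 0 gives the reaction function q_I = (318 - q_D)/2.
The leader anticipates this reaction. Substituting into P = 377 - Q gives P = 218 - (1/2)q_D, so π_D = (218 - (1/2)q_D)q_D - 59q_D.
Leader FOC: 159 - q_D = 0, so q_D = 159.
Then q_I = (318 - 159)/2 = 159/2.

159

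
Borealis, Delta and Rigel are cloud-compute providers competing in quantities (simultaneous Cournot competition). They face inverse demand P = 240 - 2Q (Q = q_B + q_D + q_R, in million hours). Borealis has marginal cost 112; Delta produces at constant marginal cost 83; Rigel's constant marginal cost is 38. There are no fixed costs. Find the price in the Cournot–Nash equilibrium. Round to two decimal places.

Borealis's profit: π_B = (240 - 2Q)q_B - (112q_B). Setting ∂π_B/∂q_B = 0: 128 - 4q_B - 2(q_D + q_R) = 0.
Delta's profit: π_D = (240 - 2Q)q_D - (83q_D). Setting ∂π_D/∂q_D = 0: 157 - 4q_D - 2(q_B + q_R) = 0.
Rigel's first-order condition: 202 - 4q_R - 2(q_B + q_D) = 0.
Adding the 3 conditions: 487 − 4Q − 4Q = 0, i.e. Q = 487/8.
Back-substituting: q_B = (128 − 487/4)/2 = 25/8, q_D = (157 − 487/4)/2 = 141/8, q_R = (202 − 487/4)/2 = 321/8.
Total output Q = 487/8, so price P = 240 - 2·(487/8) = 473/4.

118.25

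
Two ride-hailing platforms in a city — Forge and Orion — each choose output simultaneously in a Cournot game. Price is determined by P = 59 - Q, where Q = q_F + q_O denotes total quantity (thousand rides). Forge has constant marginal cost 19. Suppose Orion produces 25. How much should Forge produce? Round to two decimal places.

7.50

With the rival's output fixed at 25, Forge's profit is π_F = (59 - 25 - q_F)q_F - (19q_F) = (34 - q_F)q_F - (19q_F).
∂π_F/∂q_F = 15 - 2q_F = 0, so q_F = 15/2.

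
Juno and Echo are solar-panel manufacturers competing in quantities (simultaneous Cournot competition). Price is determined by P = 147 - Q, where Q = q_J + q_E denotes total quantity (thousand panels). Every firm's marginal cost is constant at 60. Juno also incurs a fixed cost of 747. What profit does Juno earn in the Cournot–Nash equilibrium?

A representative firm's profit is π_i = q_i(147 - Q) - 60q_i.
First-order condition (treating rivals' output as given): 87 - 2q_i - q_j = 0.
With identical firms every q_j equals q_i, so q_j = q_i and 87 = 3q_i, giving q_i = 29.
Price P = 147 - 58 = 89.
Juno's profit: (89 - 60)·29 - 747 = 94.

94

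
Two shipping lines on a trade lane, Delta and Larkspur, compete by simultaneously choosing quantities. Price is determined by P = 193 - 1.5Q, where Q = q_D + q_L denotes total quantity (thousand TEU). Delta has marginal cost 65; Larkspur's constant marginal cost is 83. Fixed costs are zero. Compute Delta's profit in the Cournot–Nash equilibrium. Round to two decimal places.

1578.96

Delta's profit: π_D = (193 - 1.5Q)q_D - (65q_D). Setting ∂π_D/∂q_D = 0: 128 - 3q_D - (3/2)(q_L) = 0.
Larkspur's first-order condition: 110 - 3q_L - (3/2)(q_D) = 0.
Best responses: q_D = (128 - (3/2)q_L)/3, q_L = (110 - (3/2)q_D)/3.
Substituting one into the other gives q_D = 292/9 and q_L = 184/9.
Price P = 193 - (3/2)·(476/9) = 341/3.
Delta's profit: (341/3 - 65)·(292/9) = 1578.9630.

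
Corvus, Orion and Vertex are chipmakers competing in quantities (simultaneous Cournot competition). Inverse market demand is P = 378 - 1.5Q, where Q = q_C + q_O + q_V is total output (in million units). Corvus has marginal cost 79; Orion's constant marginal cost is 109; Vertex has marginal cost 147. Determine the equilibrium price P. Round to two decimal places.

178.25

Corvus's profit: π_C = (378 - 1.5Q)q_C - (79q_C). Setting ∂π_C/∂q_C = 0: 299 - 3q_C - (3/2)(q_O + q_V) = 0.
Orion's first-order condition: 269 - 3q_O - (3/2)(q_C + q_V) = 0.
Vertex's profit: π_V = (378 - 1.5Q)q_V - (147q_V). Setting ∂π_V/∂q_V = 0: 231 - 3q_V - (3/2)(q_C + q_O) = 0.
Summing all 3 equations gives 799 − 6Q = 0, hence Q = 799/6.
Back-substituting: q_C = (299 − 799/4)/(3/2) = 397/6, q_O = (269 − 799/4)/(3/2) = 277/6, q_V = (231 − 799/4)/(3/2) = 125/6.
Total output Q = 799/6, so price P = 378 - (3/2)·(799/6) = 713/4.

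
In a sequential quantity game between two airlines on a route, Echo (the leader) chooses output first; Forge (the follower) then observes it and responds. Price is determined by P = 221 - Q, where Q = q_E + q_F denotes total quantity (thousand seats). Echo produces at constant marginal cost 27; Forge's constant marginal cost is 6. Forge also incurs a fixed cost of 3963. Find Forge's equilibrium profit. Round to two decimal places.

165.06

The follower Forge best-responds to any q_E: π_F = (221 - Q)q_F - 6q_F.
Setting the follower's marginal profit to zero, 215 - q_E - 2q_F = 0, i.e. q_F = (215 - q_E)/2.
Echo substitutes q_F(q_E) into its own profit: π_E = q_E(221 - q_E - (215 - q_E)/2) - 27q_E = (227/2 - (1/2)q_E)q_E - 27q_E.
The leader's first-order condition 173/2 - q_E = 0 yields q_E = 173/2.
Then q_F = (215 - 173/2)/2 = 257/4.
Price P = 221 - 603/4 = 281/4.
Forge's profit: (281/4 - 6)·(257/4) - 3963 = 165.0625.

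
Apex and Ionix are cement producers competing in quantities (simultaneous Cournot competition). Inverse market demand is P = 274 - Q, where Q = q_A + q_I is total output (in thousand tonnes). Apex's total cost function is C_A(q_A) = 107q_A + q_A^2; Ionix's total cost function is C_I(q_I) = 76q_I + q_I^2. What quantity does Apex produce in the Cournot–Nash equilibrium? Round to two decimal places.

31.33

Apex's profit: π_A = (274 - Q)q_A - (107q_A + q_A²). Setting ∂π_A/∂q_A = 0: 167 - 4q_A - (q_I) = 0.
Ionix's first-order condition: 198 - 4q_I - (q_A) = 0.
Rearranging gives the reaction functions q_A = (167 - q_I)/4 and q_I = (198 - q_A)/4.
Solving the pair: q_A = 94/3, q_I = 125/3.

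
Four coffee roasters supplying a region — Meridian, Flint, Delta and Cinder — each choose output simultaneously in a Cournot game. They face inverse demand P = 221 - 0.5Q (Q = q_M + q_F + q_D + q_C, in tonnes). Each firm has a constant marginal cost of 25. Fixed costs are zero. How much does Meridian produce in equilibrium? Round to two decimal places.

78.40

A representative firm's profit is π_i = q_i(221 - 0.5Q) - 25q_i.
First-order condition (treating rivals' output as given): 196 - q_i - (1/2)·Σ_{j≠i} q_j = 0.
With identical firms every q_j equals q_i, so Σ_{j≠i} q_j = 3q_i and 196 = (5/2)q_i, giving q_i = 392/5.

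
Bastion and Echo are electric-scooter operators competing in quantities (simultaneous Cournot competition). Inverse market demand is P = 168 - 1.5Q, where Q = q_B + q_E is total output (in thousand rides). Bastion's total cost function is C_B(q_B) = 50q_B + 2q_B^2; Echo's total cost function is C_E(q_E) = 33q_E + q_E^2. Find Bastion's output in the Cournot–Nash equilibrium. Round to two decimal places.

Bastion's profit: π_B = (168 - 1.5Q)q_B - (50q_B + 2q_B²). Setting ∂π_B/∂q_B = 0: 118 - 7q_B - (3/2)(q_E) = 0.
Echo's profit: π_E = (168 - 1.5Q)q_E - (33q_E + q_E²). Setting ∂π_E/∂q_E = 0: 135 - 5q_E - (3/2)(q_B) = 0.
So q_B = (118 - (3/2)q_E)/7 and q_E = (135 - (3/2)q_B)/5.
Substituting one into the other gives q_B = 1550/131 and q_E = 23.4504.

11.83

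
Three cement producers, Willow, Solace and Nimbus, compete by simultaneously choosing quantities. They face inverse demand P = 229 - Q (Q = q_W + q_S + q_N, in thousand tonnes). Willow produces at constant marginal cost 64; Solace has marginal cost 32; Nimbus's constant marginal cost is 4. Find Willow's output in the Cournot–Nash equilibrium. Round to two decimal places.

18.25

Willow's profit: π_W = (229 - Q)q_W - (64q_W). Setting ∂π_W/∂q_W = 0: 165 - 2q_W - (q_S + q_N) = 0.
Solace's first-order condition: 197 - 2q_S - (q_W + q_N) = 0.
Nimbus's first-order condition: 225 - 2q_N - (q_W + q_S) = 0.
Adding the 3 first-order conditions: 587 − 4Q = 0, so Q = 587/4.
Back-substituting: q_W = (165 − 587/4) = 73/4, q_S = (197 − 587/4) = 201/4, q_N = (225 − 587/4) = 313/4.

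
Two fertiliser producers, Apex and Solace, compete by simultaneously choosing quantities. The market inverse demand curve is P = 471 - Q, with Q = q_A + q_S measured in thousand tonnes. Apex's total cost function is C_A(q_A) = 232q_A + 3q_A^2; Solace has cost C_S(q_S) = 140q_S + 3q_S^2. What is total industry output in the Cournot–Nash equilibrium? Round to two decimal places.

63.33

Apex's profit: π_A = (471 - Q)q_A - (232q_A + 3q_A²). Setting ∂π_A/∂q_A = 0: 239 - 8q_A - (q_S) = 0.
Solace's first-order condition: 331 - 8q_S - (q_A) = 0.
Rearranging gives the reaction functions q_A = (239 - q_S)/8 and q_S = (331 - q_A)/8.
Substituting one into the other gives q_A = 527/21 and q_S = 803/21.
Total output Q = 527/21 + 803/21 = 190/3.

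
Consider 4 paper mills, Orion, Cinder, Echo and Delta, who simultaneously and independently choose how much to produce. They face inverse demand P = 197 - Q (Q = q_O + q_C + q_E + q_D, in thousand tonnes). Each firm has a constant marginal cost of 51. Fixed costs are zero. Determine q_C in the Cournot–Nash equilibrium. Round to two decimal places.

29.20

A representative firm's profit is π_i = q_i(197 - Q) - 51q_i.
First-order condition (treating rivals' output as given): 146 - 2q_i - Σ_{j≠i} q_j = 0.
With identical firms every q_j equals q_i, so Σ_{j≠i} q_j = 3q_i and 146 = 5q_i, giving q_i = 146/5.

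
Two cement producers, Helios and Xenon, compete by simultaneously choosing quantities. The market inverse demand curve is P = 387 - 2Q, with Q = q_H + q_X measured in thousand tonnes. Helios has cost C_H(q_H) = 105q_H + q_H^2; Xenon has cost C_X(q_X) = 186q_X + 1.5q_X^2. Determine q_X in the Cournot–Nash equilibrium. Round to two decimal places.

16.89

Helios's profit: π_H = (387 - 2Q)q_H - (105q_H + q_H²). Setting ∂π_H/∂q_H = 0: 282 - 6q_H - 2(q_X) = 0.
Xenon's first-order condition: 201 - 7q_X - 2(q_H) = 0.
Best responses: q_H = (282 - 2q_X)/6, q_X = (201 - 2q_H)/7.
Solving the pair: q_H = 786/19, q_X = 321/19.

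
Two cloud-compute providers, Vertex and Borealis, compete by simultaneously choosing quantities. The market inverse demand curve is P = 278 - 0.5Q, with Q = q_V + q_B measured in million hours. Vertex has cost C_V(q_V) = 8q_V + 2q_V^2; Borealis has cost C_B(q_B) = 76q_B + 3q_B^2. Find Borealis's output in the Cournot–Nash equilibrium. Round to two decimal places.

Vertex's profit: π_V = (278 - 0.5Q)q_V - (8q_V + 2q_V²). Setting ∂π_V/∂q_V = 0: 270 - 5q_V - (1/2)(q_B) = 0.
Borealis's first-order condition: 202 - 7q_B - (1/2)(q_V) = 0.
Rearranging gives the reaction functions q_V = (270 - (1/2)q_B)/5 and q_B = (202 - (1/2)q_V)/7.
Substituting one into the other gives q_V = 51.4820 and q_B = 25.1799.

25.18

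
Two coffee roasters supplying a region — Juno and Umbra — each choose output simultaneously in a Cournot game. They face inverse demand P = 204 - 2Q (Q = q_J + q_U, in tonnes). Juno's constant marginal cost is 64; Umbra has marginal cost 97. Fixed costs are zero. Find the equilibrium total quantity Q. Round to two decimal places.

41.17

Juno's profit: π_J = (204 - 2Q)q_J - (64q_J). Setting ∂π_J/∂q_J = 0: 140 - 4q_J - 2(q_U) = 0.
Umbra's first-order condition: 107 - 4q_U - 2(q_J) = 0.
Best responses: q_J = (140 - 2q_U)/4, q_U = (107 - 2q_J)/4.
Substituting one into the other gives q_J = 173/6 and q_U = 37/3.
Total output Q = 173/6 + 37/3 = 247/6.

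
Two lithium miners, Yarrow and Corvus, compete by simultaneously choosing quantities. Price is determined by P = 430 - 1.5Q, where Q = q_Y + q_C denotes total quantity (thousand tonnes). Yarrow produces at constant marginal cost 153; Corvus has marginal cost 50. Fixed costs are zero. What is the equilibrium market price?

Yarrow's profit: π_Y = (430 - 1.5Q)q_Y - (153q_Y). Setting ∂π_Y/∂q_Y = 0: 277 - 3q_Y - (3/2)(q_C) = 0.
Corvus's profit: π_C = (430 - 1.5Q)q_C - (50q_C). Setting ∂π_C/∂q_C = 0: 380 - 3q_C - (3/2)(q_Y) = 0.
Rearranging gives the reaction functions q_Y = (277 - (3/2)q_C)/3 and q_C = (380 - (3/2)q_Y)/3.
Substituting one into the other gives q_Y = 116/3 and q_C = 322/3.
Total output Q = 146, so price P = 430 - (3/2)·146 = 211.

211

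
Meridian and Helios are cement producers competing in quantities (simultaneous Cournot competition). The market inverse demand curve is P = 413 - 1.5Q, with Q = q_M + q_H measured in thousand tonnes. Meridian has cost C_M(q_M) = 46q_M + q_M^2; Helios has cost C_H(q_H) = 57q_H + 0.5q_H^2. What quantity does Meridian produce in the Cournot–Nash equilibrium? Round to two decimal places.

52.62

Meridian's profit: π_M = (413 - 1.5Q)q_M - (46q_M + q_M²). Setting ∂π_M/∂q_M = 0: 367 - 5q_M - (3/2)(q_H) = 0.
Helios's first-order condition: 356 - 4q_H - (3/2)(q_M) = 0.
Rearranging gives the reaction functions q_M = (367 - (3/2)q_H)/5 and q_H = (356 - (3/2)q_M)/4.
Substituting one into the other gives q_M = 52.6197 and q_H = 69.2676.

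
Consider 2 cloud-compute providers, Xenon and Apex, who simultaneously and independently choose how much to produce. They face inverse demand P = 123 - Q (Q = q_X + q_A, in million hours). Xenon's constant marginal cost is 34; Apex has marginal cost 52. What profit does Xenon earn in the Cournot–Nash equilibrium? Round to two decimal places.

1272.11

Xenon's profit: π_X = (123 - Q)q_X - (34q_X). Setting ∂π_X/∂q_X = 0: 89 - 2q_X - (q_A) = 0.
Apex's first-order condition: 71 - 2q_A - (q_X) = 0.
So q_X = (89 - q_A)/2 and q_A = (71 - q_X)/2.
Substituting one into the other gives q_X = 107/3 and q_A = 53/3.
Price P = 123 - 160/3 = 209/3.
Xenon's profit: (209/3 - 34)·(107/3) = 1272.1111.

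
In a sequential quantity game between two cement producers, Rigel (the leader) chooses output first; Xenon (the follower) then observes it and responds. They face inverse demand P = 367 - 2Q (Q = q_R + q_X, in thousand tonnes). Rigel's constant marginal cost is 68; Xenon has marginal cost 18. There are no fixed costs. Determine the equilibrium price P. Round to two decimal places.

130.25

Solve by backward induction. Given q_R, the follower Xenon maximises π_X = (367 - 2q_R - 2q_X)q_X - 18q_X.
Follower FOC: 349 - 2q_R - 4q_X = 0, so q_X(q_R) = (349 - 2q_R)/4.
Rigel substitutes q_X(q_R) into its own profit: π_R = q_R(367 - 2q_R - (349 - 2q_R)/2) - 68q_R = (385/2 - q_R)q_R - 68q_R.
Maximising: ∂π_R/∂q_R = 249/2 - 2q_R = 0, giving q_R = 249/4.
Then q_X = (349 - 2·(249/4))/4 = 449/8.
Total output Q = 947/8, so price P = 367 - 2·(947/8) = 521/4.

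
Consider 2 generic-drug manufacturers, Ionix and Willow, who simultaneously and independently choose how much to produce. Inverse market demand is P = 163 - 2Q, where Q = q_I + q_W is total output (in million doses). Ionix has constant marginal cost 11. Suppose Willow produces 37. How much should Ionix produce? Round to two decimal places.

19.50

With the rival's output fixed at 37, Ionix's profit is π_I = (163 - 2·37 - 2q_I)q_I - (11q_I) = (89 - 2q_I)q_I - (11q_I).
∂π_I/∂q_I = 78 - 4q_I = 0, so q_I = 39/2.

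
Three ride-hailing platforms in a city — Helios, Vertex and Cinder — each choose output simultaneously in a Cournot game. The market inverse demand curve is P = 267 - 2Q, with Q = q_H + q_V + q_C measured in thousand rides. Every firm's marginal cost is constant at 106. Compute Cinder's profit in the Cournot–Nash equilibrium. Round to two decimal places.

Each firm earns π_i = (267 - 2Q)q_i - 106q_i.
First-order condition (treating rivals' output as given): 161 - 4q_i - 2·Σ_{j≠i} q_j = 0.
With identical firms every q_j equals q_i, so Σ_{j≠i} q_j = 2q_i and 161 = 8q_i, giving q_i = 161/8.
Price P = 267 - 2·(483/8) = 585/4.
Cinder's profit: (585/4 - 106)·(161/8) = 810.0313.

810.03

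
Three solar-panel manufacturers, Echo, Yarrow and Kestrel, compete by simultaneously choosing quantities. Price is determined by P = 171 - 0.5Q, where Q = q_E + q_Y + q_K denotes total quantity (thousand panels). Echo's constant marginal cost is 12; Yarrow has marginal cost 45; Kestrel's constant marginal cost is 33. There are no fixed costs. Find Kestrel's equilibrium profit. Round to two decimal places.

Echo's profit: π_E = (171 - 0.5Q)q_E - (12q_E). Setting ∂π_E/∂q_E = 0: 159 - q_E - (1/2)(q_Y + q_K) = 0.
Yarrow's first-order condition: 126 - q_Y - (1/2)(q_E + q_K) = 0.
Kestrel's first-order condition: 138 - q_K - (1/2)(q_E + q_Y) = 0.
Adding the 3 conditions: 423 − Q − Q = 0, i.e. Q = 423/2.
Back-substituting: q_E = (159 − 423/4)/(1/2) = 213/2, q_Y = (126 − 423/4)/(1/2) = 81/2, q_K = (138 − 423/4)/(1/2) = 129/2.
Price P = 171 - (1/2)·(423/2) = 261/4.
Kestrel's profit: (261/4 - 33)·(129/2) = 2080.1250.

2080.13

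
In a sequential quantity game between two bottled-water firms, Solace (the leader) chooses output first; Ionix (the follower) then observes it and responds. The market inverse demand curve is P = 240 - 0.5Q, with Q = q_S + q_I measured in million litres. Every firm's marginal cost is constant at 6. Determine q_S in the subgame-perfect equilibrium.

234

Solve by backward induction. Given q_S, the follower Ionix maximises π_I = (240 - (1/2)q_S - (1/2)q_I)q_I - 6q_I.
∂π_I/∂q_I = 234 - (1/2)q_S - q_I = 0 gives the reaction function q_I = (234 - (1/2)q_S).
Solace substitutes q_I(q_S) into its own profit: π_S = q_S(240 - (1/2)q_S - (234 - (1/2)q_S)/2) - 6q_S = (123 - (1/4)q_S)q_S - 6q_S.
Maximising: ∂π_S/∂q_S = 117 - (1/2)q_S = 0, giving q_S = 234.
Then q_I = (234 - (1/2)·234) = 117.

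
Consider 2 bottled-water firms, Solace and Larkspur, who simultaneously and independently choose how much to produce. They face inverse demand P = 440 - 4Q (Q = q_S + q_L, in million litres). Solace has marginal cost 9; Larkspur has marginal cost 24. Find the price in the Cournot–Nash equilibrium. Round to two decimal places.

157.67

Solace's profit: π_S = (440 - 4Q)q_S - (9q_S). Setting ∂π_S/∂q_S = 0: 431 - 8q_S - 4(q_L) = 0.
Larkspur's profit: π_L = (440 - 4Q)q_L - (24q_L). Setting ∂π_L/∂q_L = 0: 416 - 8q_L - 4(q_S) = 0.
Best responses: q_S = (431 - 4q_L)/8, q_L = (416 - 4q_S)/8.
Solving the pair: q_S = 223/6, q_L = 401/12.
Total output Q = 847/12, so price P = 440 - 4·(847/12) = 473/3.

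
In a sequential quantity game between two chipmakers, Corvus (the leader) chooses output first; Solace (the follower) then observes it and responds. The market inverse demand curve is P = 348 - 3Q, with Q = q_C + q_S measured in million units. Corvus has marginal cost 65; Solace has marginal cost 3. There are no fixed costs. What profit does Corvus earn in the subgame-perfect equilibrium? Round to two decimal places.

2035.04

Solve by backward induction. Given q_C, the follower Solace maximises π_S = (348 - 3q_C - 3q_S)q_S - 3q_S.
∂π_S/∂q_S = 345 - 3q_C - 6q_S = 0 gives the reaction function q_S = (345 - 3q_C)/6.
Corvus substitutes q_S(q_C) into its own profit: π_C = q_C(348 - 3q_C - (345 - 3q_C)/2) - 65q_C = (351/2 - (3/2)q_C)q_C - 65q_C.
The leader's first-order condition 221/2 - 3q_C = 0 yields q_C = 221/6.
Then q_S = (345 - 3·(221/6))/6 = 469/12.
Price P = 348 - 3·(911/12) = 481/4.
Corvus's profit: (481/4 - 65)·(221/6) = 2035.0417.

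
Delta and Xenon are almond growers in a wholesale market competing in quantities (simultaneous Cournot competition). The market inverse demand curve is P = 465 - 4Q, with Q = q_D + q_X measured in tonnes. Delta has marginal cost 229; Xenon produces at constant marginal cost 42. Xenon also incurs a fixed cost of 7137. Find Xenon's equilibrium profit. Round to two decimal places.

3199.11

Delta's profit: π_D = (465 - 4Q)q_D - (229q_D). Setting ∂π_D/∂q_D = 0: 236 - 8q_D - 4(q_X) = 0.
Xenon's profit: π_X = (465 - 4Q)q_X - (42q_X). Setting ∂π_X/∂q_X = 0: 423 - 8q_X - 4(q_D) = 0.
So q_D = (236 - 4q_X)/8 and q_X = (423 - 4q_D)/8.
Solving the pair: q_D = 49/12, q_X = 305/6.
Price P = 465 - 4·(659/12) = 736/3.
Xenon's profit: (736/3 - 42)·(305/6) - 7137 = 3199.1111.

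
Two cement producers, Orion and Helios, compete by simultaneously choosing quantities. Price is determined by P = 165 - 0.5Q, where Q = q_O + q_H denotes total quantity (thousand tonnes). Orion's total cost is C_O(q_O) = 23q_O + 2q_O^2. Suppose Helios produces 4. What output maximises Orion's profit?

28

With the rival's output fixed at 4, Orion's profit is π_O = (165 - (1/2)·4 - (1/2)q_O)q_O - (23q_O + 2q_O²) = (163 - (1/2)q_O)q_O - (23q_O + 2q_O²).
∂π_O/∂q_O = 140 - 5q_O = 0, so q_O = 28.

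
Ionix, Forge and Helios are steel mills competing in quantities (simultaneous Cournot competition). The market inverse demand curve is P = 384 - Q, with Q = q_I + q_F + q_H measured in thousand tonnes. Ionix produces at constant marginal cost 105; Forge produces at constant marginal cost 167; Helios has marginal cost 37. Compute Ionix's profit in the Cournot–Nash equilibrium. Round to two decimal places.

Ionix's profit: π_I = (384 - Q)q_I - (105q_I). Setting ∂π_I/∂q_I = 0: 279 - 2q_I - (q_F + q_H) = 0.
Forge's profit: π_F = (384 - Q)q_F - (167q_F). Setting ∂π_F/∂q_F = 0: 217 - 2q_F - (q_I + q_H) = 0.
Helios's profit: π_H = (384 - Q)q_H - (37q_H). Setting ∂π_H/∂q_H = 0: 347 - 2q_H - (q_I + q_F) = 0.
Adding the 3 conditions: 843 − 2Q − 2Q = 0, i.e. Q = 843/4.
Back-substituting: q_I = (279 − 843/4) = 273/4, q_F = (217 − 843/4) = 25/4, q_H = (347 − 843/4) = 545/4.
Price P = 384 - 843/4 = 693/4.
Ionix's profit: (693/4 - 105)·(273/4) = 4658.0625.

4658.06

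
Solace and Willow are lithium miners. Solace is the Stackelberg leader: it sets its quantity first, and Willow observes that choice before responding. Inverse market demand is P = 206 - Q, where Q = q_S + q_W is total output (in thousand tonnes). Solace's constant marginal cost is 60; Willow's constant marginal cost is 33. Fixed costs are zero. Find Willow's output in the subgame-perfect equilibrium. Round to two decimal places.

56.75

Solve by backward induction. Given q_S, the follower Willow maximises π_W = (206 - q_S - q_W)q_W - 33q_W.
∂π_W/∂q_W = 173 - q_S - 2q_W = 0 gives the reaction function q_W = (173 - q_S)/2.
The leader anticipates this reaction. Substituting into P = 206 - Q gives P = 239/2 - (1/2)q_S, so π_S = (239/2 - (1/2)q_S)q_S - 60q_S.
Leader FOC: 119/2 - q_S = 0, so q_S = 119/2.
Then q_W = (173 - 119/2)/2 = 227/4.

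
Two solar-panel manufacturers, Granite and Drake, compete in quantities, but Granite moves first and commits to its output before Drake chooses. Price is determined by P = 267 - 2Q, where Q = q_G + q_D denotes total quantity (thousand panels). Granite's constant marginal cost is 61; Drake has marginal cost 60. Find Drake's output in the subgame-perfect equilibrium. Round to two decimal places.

Solve by backward induction. Given q_G, the follower Drake maximises π_D = (267 - 2q_G - 2q_D)q_D - 60q_D.
Setting the follower's marginal profit to zero, 207 - 2q_G - 4q_D = 0, i.e. q_D = (207 - 2q_G)/4.
Granite substitutes q_D(q_G) into its own profit: π_G = q_G(267 - 2q_G - (207 - 2q_G)/2) - 61q_G = (327/2 - q_G)q_G - 61q_G.
Maximising: ∂π_G/∂q_G = 205/2 - 2q_G = 0, giving q_G = 205/4.
Then q_D = (207 - 2·(205/4))/4 = 209/8.

26.13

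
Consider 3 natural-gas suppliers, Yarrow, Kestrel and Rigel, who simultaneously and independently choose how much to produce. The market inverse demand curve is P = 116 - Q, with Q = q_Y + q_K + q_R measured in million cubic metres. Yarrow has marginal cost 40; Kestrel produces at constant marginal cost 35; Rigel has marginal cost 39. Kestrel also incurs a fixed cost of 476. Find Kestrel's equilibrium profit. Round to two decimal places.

30.25

Yarrow's profit: π_Y = (116 - Q)q_Y - (40q_Y). Setting ∂π_Y/∂q_Y = 0: 76 - 2q_Y - (q_K + q_R) = 0.
Kestrel's profit: π_K = (116 - Q)q_K - (35q_K). Setting ∂π_K/∂q_K = 0: 81 - 2q_K - (q_Y + q_R) = 0.
Rigel's first-order condition: 77 - 2q_R - (q_Y + q_K) = 0.
Adding the 3 conditions: 234 − 2Q − 2Q = 0, i.e. Q = 117/2.
Back-substituting: q_Y = (76 − 117/2) = 35/2, q_K = (81 − 117/2) = 45/2, q_R = (77 − 117/2) = 37/2.
Price P = 116 - 117/2 = 115/2.
Kestrel's profit: (115/2 - 35)·(45/2) - 476 = 121/4.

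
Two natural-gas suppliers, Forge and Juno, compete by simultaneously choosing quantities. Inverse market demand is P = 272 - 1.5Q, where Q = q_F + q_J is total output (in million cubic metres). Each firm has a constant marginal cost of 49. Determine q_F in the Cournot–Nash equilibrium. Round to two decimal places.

Each firm earns π_i = (272 - 1.5Q)q_i - 49q_i.
First-order condition (treating rivals' output as given): 223 - 3q_i - (3/2)q_j = 0.
With identical firms every q_j equals q_i, so q_j = q_i and 223 = (9/2)q_i, giving q_i = 446/9.

49.56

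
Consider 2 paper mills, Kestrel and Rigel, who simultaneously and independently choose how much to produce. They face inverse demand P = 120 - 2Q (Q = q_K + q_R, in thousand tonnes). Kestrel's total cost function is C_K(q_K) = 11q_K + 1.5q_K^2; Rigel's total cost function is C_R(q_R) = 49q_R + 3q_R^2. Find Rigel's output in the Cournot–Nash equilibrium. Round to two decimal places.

4.23

Kestrel's profit: π_K = (120 - 2Q)q_K - (11q_K + (3/2)q_K²). Setting ∂π_K/∂q_K = 0: 109 - 7q_K - 2(q_R) = 0.
Rigel's first-order condition: 71 - 10q_R - 2(q_K) = 0.
So q_K = (109 - 2q_R)/7 and q_R = (71 - 2q_K)/10.
Substituting one into the other gives q_K = 158/11 and q_R = 93/22.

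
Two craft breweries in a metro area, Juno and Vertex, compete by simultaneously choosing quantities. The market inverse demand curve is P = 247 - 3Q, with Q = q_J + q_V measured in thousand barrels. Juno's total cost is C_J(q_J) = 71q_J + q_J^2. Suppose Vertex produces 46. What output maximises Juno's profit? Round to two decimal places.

With the rival's output fixed at 46, Juno's profit is π_J = (247 - 3·46 - 3q_J)q_J - (71q_J + q_J²) = (109 - 3q_J)q_J - (71q_J + q_J²).
∂π_J/∂q_J = 38 - 8q_J = 0, so q_J = 19/4.

4.75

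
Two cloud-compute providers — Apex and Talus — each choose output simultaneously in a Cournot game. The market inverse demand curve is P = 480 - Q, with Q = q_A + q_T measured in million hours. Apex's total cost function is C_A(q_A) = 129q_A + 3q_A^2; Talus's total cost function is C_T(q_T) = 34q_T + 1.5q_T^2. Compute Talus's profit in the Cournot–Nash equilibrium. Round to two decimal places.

17010.34

Apex's profit: π_A = (480 - Q)q_A - (129q_A + 3q_A²). Setting ∂π_A/∂q_A = 0: 351 - 8q_A - (q_T) = 0.
Talus's profit: π_T = (480 - Q)q_T - (34q_T + (3/2)q_T²). Setting ∂π_T/∂q_T = 0: 446 - 5q_T - (q_A) = 0.
Rearranging gives the reaction functions q_A = (351 - q_T)/8 and q_T = (446 - q_A)/5.
Solving the pair: q_A = 1309/39, q_T = 82.4872.
Price P = 480 - 116.0513 = 363.9487.
Talus's profit: 363.9487·82.4872 - 34·82.4872 - (3/2)·82.4872² = 17010.3369.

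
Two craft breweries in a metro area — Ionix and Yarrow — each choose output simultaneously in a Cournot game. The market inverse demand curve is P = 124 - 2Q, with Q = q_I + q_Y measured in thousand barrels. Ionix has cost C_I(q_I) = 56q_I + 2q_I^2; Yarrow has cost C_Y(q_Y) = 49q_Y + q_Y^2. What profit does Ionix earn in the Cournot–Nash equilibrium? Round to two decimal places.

137.53

Ionix's profit: π_I = (124 - 2Q)q_I - (56q_I + 2q_I²). Setting ∂π_I/∂q_I = 0: 68 - 8q_I - 2(q_Y) = 0.
Yarrow's first-order condition: 75 - 6q_Y - 2(q_I) = 0.
So q_I = (68 - 2q_Y)/8 and q_Y = (75 - 2q_I)/6.
Solving the pair: q_I = 129/22, q_Y = 116/11.
Price P = 124 - 2·(361/22) = 1003/11.
Ionix's profit: (1003/11)·(129/22) - 56·(129/22) - 2(129/22)² = 137.5289.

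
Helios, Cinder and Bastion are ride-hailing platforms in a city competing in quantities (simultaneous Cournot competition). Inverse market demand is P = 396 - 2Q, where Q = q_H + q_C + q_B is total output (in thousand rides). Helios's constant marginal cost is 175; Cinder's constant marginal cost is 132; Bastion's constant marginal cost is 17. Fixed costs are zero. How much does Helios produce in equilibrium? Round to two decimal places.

2.50

Helios's profit: π_H = (396 - 2Q)q_H - (175q_H). Setting ∂π_H/∂q_H = 0: 221 - 4q_H - 2(q_C + q_B) = 0.
Cinder's profit: π_C = (396 - 2Q)q_C - (132q_C). Setting ∂π_C/∂q_C = 0: 264 - 4q_C - 2(q_H + q_B) = 0.
Bastion's first-order condition: 379 - 4q_B - 2(q_H + q_C) = 0.
Summing all 3 equations gives 864 − 8Q = 0, hence Q = 108.
Back-substituting: q_H = (221 − 216)/2 = 5/2, q_C = (264 − 216)/2 = 24, q_B = (379 − 216)/2 = 163/2.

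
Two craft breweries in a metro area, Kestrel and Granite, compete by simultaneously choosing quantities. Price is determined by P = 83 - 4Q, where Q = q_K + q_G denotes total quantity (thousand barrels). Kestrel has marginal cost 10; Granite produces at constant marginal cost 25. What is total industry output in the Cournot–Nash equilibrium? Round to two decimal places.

10.92

Kestrel's profit: π_K = (83 - 4Q)q_K - (10q_K). Setting ∂π_K/∂q_K = 0: 73 - 8q_K - 4(q_G) = 0.
Granite's profit: π_G = (83 - 4Q)q_G - (25q_G). Setting ∂π_G/∂q_G = 0: 58 - 8q_G - 4(q_K) = 0.
Best responses: q_K = (73 - 4q_G)/8, q_G = (58 - 4q_K)/8.
Solving the pair: q_K = 22/3, q_G = 43/12.
Total output Q = 22/3 + 43/12 = 131/12.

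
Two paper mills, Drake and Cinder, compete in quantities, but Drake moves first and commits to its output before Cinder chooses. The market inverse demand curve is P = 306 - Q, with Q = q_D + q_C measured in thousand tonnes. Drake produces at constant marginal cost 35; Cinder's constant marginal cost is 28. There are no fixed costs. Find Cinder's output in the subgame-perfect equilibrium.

Solve by backward induction. Given q_D, the follower Cinder maximises π_C = (306 - q_D - q_C)q_C - 28q_C.
∂π_C/∂q_C = 278 - q_D - 2q_C = 0 gives the reaction function q_C = (278 - q_D)/2.
Drake substitutes q_C(q_D) into its own profit: π_D = q_D(306 - q_D - (278 - q_D)/2) - 35q_D = (167 - (1/2)q_D)q_D - 35q_D.
Maximising: ∂π_D/∂q_D = 132 - q_D = 0, giving q_D = 132.
Then q_C = (278 - 132)/2 = 73.

73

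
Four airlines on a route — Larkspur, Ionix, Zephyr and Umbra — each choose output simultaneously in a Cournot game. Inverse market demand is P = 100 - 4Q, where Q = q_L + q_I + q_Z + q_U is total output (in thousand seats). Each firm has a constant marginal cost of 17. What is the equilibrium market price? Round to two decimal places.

Each firm earns π_i = (100 - 4Q)q_i - 17q_i.
First-order condition (treating rivals' output as given): 83 - 8q_i - 4·Σ_{j≠i} q_j = 0.
With identical firms every q_j equals q_i, so Σ_{j≠i} q_j = 3q_i and 83 = 20q_i, giving q_i = 83/20.
Total output Q = 83/5, so price P = 100 - 4·(83/5) = 168/5.

33.60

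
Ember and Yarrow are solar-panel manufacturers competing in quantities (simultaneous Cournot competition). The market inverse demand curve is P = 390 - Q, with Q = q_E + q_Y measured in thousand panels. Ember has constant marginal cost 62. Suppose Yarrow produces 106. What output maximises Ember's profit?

111

With the rival's output fixed at 106, Ember's profit is π_E = (390 - 106 - q_E)q_E - (62q_E) = (284 - q_E)q_E - (62q_E).
∂π_E/∂q_E = 222 - 2q_E = 0, so q_E = 111.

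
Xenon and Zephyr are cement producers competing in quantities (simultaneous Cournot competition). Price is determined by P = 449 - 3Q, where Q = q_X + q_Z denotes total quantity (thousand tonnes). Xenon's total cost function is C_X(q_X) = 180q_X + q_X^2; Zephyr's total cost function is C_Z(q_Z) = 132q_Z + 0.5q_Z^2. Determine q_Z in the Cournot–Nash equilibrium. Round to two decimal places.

Xenon's profit: π_X = (449 - 3Q)q_X - (180q_X + q_X²). Setting ∂π_X/∂q_X = 0: 269 - 8q_X - 3(q_Z) = 0.
Zephyr's profit: π_Z = (449 - 3Q)q_Z - (132q_Z + (1/2)q_Z²). Setting ∂π_Z/∂q_Z = 0: 317 - 7q_Z - 3(q_X) = 0.
Rearranging gives the reaction functions q_X = (269 - 3q_Z)/8 and q_Z = (317 - 3q_X)/7.
Substituting one into the other gives q_X = 932/47 and q_Z = 1729/47.

36.79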